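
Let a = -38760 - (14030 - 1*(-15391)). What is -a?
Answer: 68181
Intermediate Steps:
a = -68181 (a = -38760 - (14030 + 15391) = -38760 - 1*29421 = -38760 - 29421 = -68181)
-a = -1*(-68181) = 68181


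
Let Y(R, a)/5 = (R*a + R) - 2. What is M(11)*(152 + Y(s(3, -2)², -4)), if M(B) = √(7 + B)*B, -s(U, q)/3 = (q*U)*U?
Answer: -1438734*√2 ≈ -2.0347e+6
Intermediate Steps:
s(U, q) = -3*q*U² (s(U, q) = -3*q*U*U = -3*U*q*U = -3*q*U²)
M(B) = B*√(7 + B)
Y(R, a) = -10 + 5*R + 5*R*a (Y(R, a) = 5*((R*a + R) - 2) = 5*((R + R*a) - 2) = 5*(-2 + R + R*a) = -10 + 5*R + 5*R*a)
M(11)*(152 + Y(s(3, -2)², -4)) = (11*√(7 + 11))*(152 + (-10 + 5*(-3*(-2)*3²)² + 5*(-3*(-2)*3²)²*(-4))) = (11*√18)*(152 + (-10 + 5*(-3*(-2)*9)² + 5*(-3*(-2)*9)²*(-4))) = (11*(3*√2))*(152 + (-10 + 5*54² + 5*54²*(-4))) = (33*√2)*(152 + (-10 + 5*2916 + 5*2916*(-4))) = (33*√2)*(152 + (-10 + 14580 - 58320)) = (33*√2)*(152 - 43750) = (33*√2)*(-43598) = -1438734*√2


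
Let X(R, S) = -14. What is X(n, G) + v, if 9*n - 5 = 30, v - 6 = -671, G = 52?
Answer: -679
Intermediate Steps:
v = -665 (v = 6 - 671 = -665)
n = 35/9 (n = 5/9 + (1/9)*30 = 5/9 + 10/3 = 35/9 ≈ 3.8889)
X(n, G) + v = -14 - 665 = -679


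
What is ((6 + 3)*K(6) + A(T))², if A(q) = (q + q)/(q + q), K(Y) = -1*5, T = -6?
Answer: 1936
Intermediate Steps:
K(Y) = -5
A(q) = 1 (A(q) = (2*q)/((2*q)) = (2*q)*(1/(2*q)) = 1)
((6 + 3)*K(6) + A(T))² = ((6 + 3)*(-5) + 1)² = (9*(-5) + 1)² = (-45 + 1)² = (-44)² = 1936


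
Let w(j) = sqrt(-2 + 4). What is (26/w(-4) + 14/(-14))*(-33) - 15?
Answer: 18 - 429*sqrt(2) ≈ -588.70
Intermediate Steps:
w(j) = sqrt(2)
(26/w(-4) + 14/(-14))*(-33) - 15 = (26/(sqrt(2)) + 14/(-14))*(-33) - 15 = (26*(sqrt(2)/2) + 14*(-1/14))*(-33) - 15 = (13*sqrt(2) - 1)*(-33) - 15 = (-1 + 13*sqrt(2))*(-33) - 15 = (33 - 429*sqrt(2)) - 15 = 18 - 429*sqrt(2)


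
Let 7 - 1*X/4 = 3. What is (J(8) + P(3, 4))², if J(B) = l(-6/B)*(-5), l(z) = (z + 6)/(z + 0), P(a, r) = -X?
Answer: 361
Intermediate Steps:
X = 16 (X = 28 - 4*3 = 28 - 12 = 16)
P(a, r) = -16 (P(a, r) = -1*16 = -16)
l(z) = (6 + z)/z
J(B) = 5*B*(6 - 6/B)/6 (J(B) = ((6 - 6/B)/((-6/B)))*(-5) = ((-B/6)*(6 - 6/B))*(-5) = -B*(6 - 6/B)/6*(-5) = 5*B*(6 - 6/B)/6)
(J(8) + P(3, 4))² = ((-5 + 5*8) - 16)² = ((-5 + 40) - 16)² = (35 - 16)² = 19² = 361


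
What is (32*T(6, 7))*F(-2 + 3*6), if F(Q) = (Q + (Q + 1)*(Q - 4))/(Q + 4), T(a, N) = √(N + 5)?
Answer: 704*√3 ≈ 1219.4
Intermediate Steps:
T(a, N) = √(5 + N)
F(Q) = (Q + (1 + Q)*(-4 + Q))/(4 + Q)
(32*T(6, 7))*F(-2 + 3*6) = (32*√(5 + 7))*((-4 + (-2 + 3*6)² - 2*(-2 + 3*6))/(4 + (-2 + 3*6))) = (32*√12)*((-4 + (-2 + 18)² - 2*(-2 + 18))/(4 + (-2 + 18))) = (32*(2*√3))*((-4 + 16² - 2*16)/(4 + 16)) = (64*√3)*((-4 + 256 - 32)/20) = (64*√3)*((1/20)*220) = (64*√3)*11 = 704*√3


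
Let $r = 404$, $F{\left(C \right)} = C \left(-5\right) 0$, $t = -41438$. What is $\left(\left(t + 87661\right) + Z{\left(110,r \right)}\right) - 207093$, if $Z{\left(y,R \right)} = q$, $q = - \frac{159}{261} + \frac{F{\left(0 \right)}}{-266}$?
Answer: $- \frac{13995743}{87} \approx -1.6087 \cdot 10^{5}$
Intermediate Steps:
$F{\left(C \right)} = 0$ ($F{\left(C \right)} = - 5 C 0 = 0$)
$q = - \frac{53}{87}$ ($q = - \frac{159}{261} + \frac{0}{-266} = \left(-159\right) \frac{1}{261} + 0 \left(- \frac{1}{266}\right) = - \frac{53}{87} + 0 = - \frac{53}{87} \approx -0.6092$)
$Z{\left(y,R \right)} = - \frac{53}{87}$
$\left(\left(t + 87661\right) + Z{\left(110,r \right)}\right) - 207093 = \left(\left(-41438 + 87661\right) - \frac{53}{87}\right) - 207093 = \left(46223 - \frac{53}{87}\right) - 207093 = \frac{4021348}{87} - 207093 = - \frac{13995743}{87}$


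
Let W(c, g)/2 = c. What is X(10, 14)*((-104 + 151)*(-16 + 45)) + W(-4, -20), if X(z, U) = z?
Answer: 13622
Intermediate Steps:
W(c, g) = 2*c
X(10, 14)*((-104 + 151)*(-16 + 45)) + W(-4, -20) = 10*((-104 + 151)*(-16 + 45)) + 2*(-4) = 10*(47*29) - 8 = 10*1363 - 8 = 13630 - 8 = 13622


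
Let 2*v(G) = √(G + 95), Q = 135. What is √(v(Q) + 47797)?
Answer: √(191188 + 2*√230)/2 ≈ 218.64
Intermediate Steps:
v(G) = √(95 + G)/2 (v(G) = √(G + 95)/2 = √(95 + G)/2)
√(v(Q) + 47797) = √(√(95 + 135)/2 + 47797) = √(√230/2 + 47797) = √(47797 + √230/2)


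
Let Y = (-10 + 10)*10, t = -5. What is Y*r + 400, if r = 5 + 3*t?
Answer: 400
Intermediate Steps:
r = -10 (r = 5 + 3*(-5) = 5 - 15 = -10)
Y = 0 (Y = 0*10 = 0)
Y*r + 400 = 0*(-10) + 400 = 0 + 400 = 400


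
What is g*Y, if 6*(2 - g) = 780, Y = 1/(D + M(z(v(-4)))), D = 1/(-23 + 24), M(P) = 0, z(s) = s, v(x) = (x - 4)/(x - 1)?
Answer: -128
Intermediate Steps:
v(x) = (-4 + x)/(-1 + x)
D = 1 (D = 1/1 = 1)
Y = 1 (Y = 1/(1 + 0) = 1/1 = 1)
g = -128 (g = 2 - ⅙*780 = 2 - 130 = -128)
g*Y = -128*1 = -128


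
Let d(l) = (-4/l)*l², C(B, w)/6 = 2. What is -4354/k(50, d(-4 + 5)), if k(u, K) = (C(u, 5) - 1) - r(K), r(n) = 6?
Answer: -4354/5 ≈ -870.80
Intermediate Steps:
C(B, w) = 12 (C(B, w) = 6*2 = 12)
d(l) = -4*l
k(u, K) = 5 (k(u, K) = (12 - 1) - 1*6 = 11 - 6 = 5)
-4354/k(50, d(-4 + 5)) = -4354/5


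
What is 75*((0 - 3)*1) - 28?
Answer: -253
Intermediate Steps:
75*((0 - 3)*1) - 28 = 75*(-3*1) - 28 = 75*(-3) - 28 = -225 - 28 = -253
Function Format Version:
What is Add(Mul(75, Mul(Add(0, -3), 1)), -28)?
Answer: -253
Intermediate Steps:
Add(Mul(75, Mul(Add(0, -3), 1)), -28) = Add(Mul(75, Mul(-3, 1)), -28) = Add(Mul(75, -3), -28) = Add(-225, -28) = -253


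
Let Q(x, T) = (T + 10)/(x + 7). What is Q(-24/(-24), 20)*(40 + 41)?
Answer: 1215/4 ≈ 303.75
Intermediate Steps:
Q(x, T) = (10 + T)/(7 + x)
Q(-24/(-24), 20)*(40 + 41) = ((10 + 20)/(7 - 24/(-24)))*(40 + 41) = (30/(7 - 24*(-1/24)))*81 = (30/(7 + 1))*81 = (30/8)*81 = ((⅛)*30)*81 = (15/4)*81 = 1215/4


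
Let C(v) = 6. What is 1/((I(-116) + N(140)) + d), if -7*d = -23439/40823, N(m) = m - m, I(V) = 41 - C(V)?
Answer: 285761/10025074 ≈ 0.028505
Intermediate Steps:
I(V) = 35 (I(V) = 41 - 1*6 = 41 - 6 = 35)
N(m) = 0
d = 23439/285761 (d = -(-23439)/(7*40823) = -1/7*(-23439/40823) = 23439/285761 ≈ 0.082023)
1/((I(-116) + N(140)) + d) = 1/((35 + 0) + 23439/285761) = 1/(35 + 23439/285761) = 1/(10025074/285761) = 285761/10025074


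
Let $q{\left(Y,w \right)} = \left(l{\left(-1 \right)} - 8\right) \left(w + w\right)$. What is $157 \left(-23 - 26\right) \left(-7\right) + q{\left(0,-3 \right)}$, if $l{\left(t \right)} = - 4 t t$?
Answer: $53923$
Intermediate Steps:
$l{\left(t \right)} = - 4 t^{2}$
$q{\left(Y,w \right)} = - 24 w$ ($q{\left(Y,w \right)} = \left(- 4 \left(-1\right)^{2} - 8\right) \left(w + w\right) = \left(\left(-4\right) 1 - 8\right) 2 w = \left(-4 - 8\right) 2 w = - 12 \cdot 2 w = - 24 w$)
$157 \left(-23 - 26\right) \left(-7\right) + q{\left(0,-3 \right)} = 157 \left(-23 - 26\right) \left(-7\right) - -72 = 157 \left(-23 - 26\right) \left(-7\right) + 72 = 157 \left(\left(-49\right) \left(-7\right)\right) + 72 = 157 \cdot 343 + 72 = 53851 + 72 = 53923$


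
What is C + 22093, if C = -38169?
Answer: -16076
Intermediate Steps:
C + 22093 = -38169 + 22093 = -16076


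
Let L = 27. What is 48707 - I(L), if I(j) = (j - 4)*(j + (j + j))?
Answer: 46844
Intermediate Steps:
I(j) = 3*j*(-4 + j) (I(j) = (-4 + j)*(j + 2*j) = (-4 + j)*(3*j) = 3*j*(-4 + j))
48707 - I(L) = 48707 - 3*27*(-4 + 27) = 48707 - 3*27*23 = 48707 - 1*1863 = 48707 - 1863 = 46844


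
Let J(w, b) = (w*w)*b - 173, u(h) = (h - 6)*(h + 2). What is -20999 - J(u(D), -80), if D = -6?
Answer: 163494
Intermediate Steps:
u(h) = (-6 + h)*(2 + h)
J(w, b) = -173 + b*w² (J(w, b) = w²*b - 173 = b*w² - 173 = -173 + b*w²)
-20999 - J(u(D), -80) = -20999 - (-173 - 80*(-12 + (-6)² - 4*(-6))²) = -20999 - (-173 - 80*(-12 + 36 + 24)²) = -20999 - (-173 - 80*48²) = -20999 - (-173 - 80*2304) = -20999 - (-173 - 184320) = -20999 - 1*(-184493) = -20999 + 184493 = 163494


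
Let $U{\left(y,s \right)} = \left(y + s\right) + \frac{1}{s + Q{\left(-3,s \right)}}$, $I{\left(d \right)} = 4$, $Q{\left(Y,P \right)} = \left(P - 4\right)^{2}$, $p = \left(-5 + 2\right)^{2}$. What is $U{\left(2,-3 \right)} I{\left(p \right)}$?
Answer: $- \frac{90}{23} \approx -3.913$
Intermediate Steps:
$p = 9$ ($p = \left(-3\right)^{2} = 9$)
$Q{\left(Y,P \right)} = \left(-4 + P\right)^{2}$
$U{\left(y,s \right)} = s + y + \frac{1}{s + \left(-4 + s\right)^{2}}$ ($U{\left(y,s \right)} = \left(y + s\right) + \frac{1}{s + \left(-4 + s\right)^{2}} = \left(s + y\right) + \frac{1}{s + \left(-4 + s\right)^{2}} = s + y + \frac{1}{s + \left(-4 + s\right)^{2}}$)
$U{\left(2,-3 \right)} I{\left(p \right)} = \frac{1 + \left(-3\right)^{2} - 6 - 3 \left(-4 - 3\right)^{2} + 2 \left(-4 - 3\right)^{2}}{-3 + \left(-4 - 3\right)^{2}} \cdot 4 = \frac{1 + 9 - 6 - 3 \left(-7\right)^{2} + 2 \left(-7\right)^{2}}{-3 + \left(-7\right)^{2}} \cdot 4 = \frac{1 + 9 - 6 - 147 + 2 \cdot 49}{-3 + 49} \cdot 4 = \frac{1 + 9 - 6 - 147 + 98}{46} \cdot 4 = \frac{1}{46} \left(-45\right) 4 = \left(- \frac{45}{46}\right) 4 = - \frac{90}{23}$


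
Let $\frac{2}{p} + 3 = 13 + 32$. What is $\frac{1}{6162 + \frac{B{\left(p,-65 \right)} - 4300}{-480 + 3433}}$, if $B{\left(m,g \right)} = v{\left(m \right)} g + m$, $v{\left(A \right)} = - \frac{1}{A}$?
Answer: $\frac{62013}{382062472} \approx 0.00016231$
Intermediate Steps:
$p = \frac{1}{21}$ ($p = \frac{2}{-3 + \left(13 + 32\right)} = \frac{2}{-3 + 45} = \frac{2}{42} = 2 \cdot \frac{1}{42} = \frac{1}{21} \approx 0.047619$)
$B{\left(m,g \right)} = m - \frac{g}{m}$ ($B{\left(m,g \right)} = - \frac{1}{m} g + m = - \frac{g}{m} + m = m - \frac{g}{m}$)
$\frac{1}{6162 + \frac{B{\left(p,-65 \right)} - 4300}{-480 + 3433}} = \frac{1}{6162 + \frac{\left(\frac{1}{21} - - 65 \frac{1}{\frac{1}{21}}\right) - 4300}{-480 + 3433}} = \frac{1}{6162 + \frac{\left(\frac{1}{21} - \left(-65\right) 21\right) - 4300}{2953}} = \frac{1}{6162 + \left(\left(\frac{1}{21} + 1365\right) - 4300\right) \frac{1}{2953}} = \frac{1}{6162 + \left(\frac{28666}{21} - 4300\right) \frac{1}{2953}} = \frac{1}{6162 - \frac{61634}{62013}} = \frac{1}{\frac{382062472}{62013}} = \frac{62013}{382062472}$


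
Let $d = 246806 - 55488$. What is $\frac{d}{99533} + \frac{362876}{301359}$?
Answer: $\frac{93773538070}{29995165347} \approx 3.1263$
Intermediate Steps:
$d = 191318$
$\frac{d}{99533} + \frac{362876}{301359} = \frac{191318}{99533} + \frac{362876}{301359} = \frac{93773538070}{29995165347}$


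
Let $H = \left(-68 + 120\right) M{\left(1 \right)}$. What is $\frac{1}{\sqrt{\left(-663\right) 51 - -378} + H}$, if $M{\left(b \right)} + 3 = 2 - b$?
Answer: $- \frac{104}{44251} - \frac{3 i \sqrt{3715}}{44251} \approx -0.0023502 - 0.0041322 i$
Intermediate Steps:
$M{\left(b \right)} = -1 - b$ ($M{\left(b \right)} = -3 - \left(-2 + b\right) = -1 - b$)
$H = -104$ ($H = \left(-68 + 120\right) \left(-1 - 1\right) = 52 \left(-1 - 1\right) = 52 \left(-2\right) = -104$)
$\frac{1}{\sqrt{\left(-663\right) 51 - -378} + H} = \frac{1}{\sqrt{\left(-663\right) 51 - -378} - 104} = \frac{1}{\sqrt{-33813 + \left(-23888 + 24266\right)} - 104} = \frac{1}{\sqrt{-33813 + 378} - 104} = \frac{1}{\sqrt{-33435} - 104} = \frac{1}{3 i \sqrt{3715} - 104} = \frac{1}{-104 + 3 i \sqrt{3715}}$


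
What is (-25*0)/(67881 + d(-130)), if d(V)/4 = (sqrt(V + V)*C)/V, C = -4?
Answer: 0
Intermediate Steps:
d(V) = -16*sqrt(2)/sqrt(V) (d(V) = 4*((sqrt(V + V)*(-4))/V) = 4*((sqrt(2*V)*(-4))/V) = 4*(((sqrt(2)*sqrt(V))*(-4))/V) = 4*((-4*sqrt(2)*sqrt(V))/V) = 4*(-4*sqrt(2)/sqrt(V)) = -16*sqrt(2)/sqrt(V))
(-25*0)/(67881 + d(-130)) = (-25*0)/(67881 - 16*sqrt(2)/sqrt(-130)) = 0/(67881 - 16*sqrt(2)*(-I*sqrt(130)/130)) = 0/(67881 + 16*I*sqrt(65)/65) = 0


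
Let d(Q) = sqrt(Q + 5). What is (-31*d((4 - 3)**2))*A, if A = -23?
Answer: 713*sqrt(6) ≈ 1746.5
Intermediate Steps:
d(Q) = sqrt(5 + Q)
(-31*d((4 - 3)**2))*A = -31*sqrt(5 + (4 - 3)**2)*(-23) = -31*sqrt(5 + 1**2)*(-23) = -31*sqrt(5 + 1)*(-23) = -31*sqrt(6)*(-23) = 713*sqrt(6)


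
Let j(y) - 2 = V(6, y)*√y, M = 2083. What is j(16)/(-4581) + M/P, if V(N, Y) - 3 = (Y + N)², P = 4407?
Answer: 105397/2243163 ≈ 0.046986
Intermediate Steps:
V(N, Y) = 3 + (N + Y)² (V(N, Y) = 3 + (Y + N)² = 3 + (N + Y)²)
j(y) = 2 + √y*(3 + (6 + y)²) (j(y) = 2 + (3 + (6 + y)²)*√y = 2 + √y*(3 + (6 + y)²))
j(16)/(-4581) + M/P = (2 + √16*(3 + (6 + 16)²))/(-4581) + 2083/4407 = (2 + 4*(3 + 22²))*(-1/4581) + 2083*(1/4407) = (2 + 4*(3 + 484))*(-1/4581) + 2083/4407 = (2 + 4*487)*(-1/4581) + 2083/4407 = (2 + 1948)*(-1/4581) + 2083/4407 = 1950*(-1/4581) + 2083/4407 = -650/1527 + 2083/4407 = 105397/2243163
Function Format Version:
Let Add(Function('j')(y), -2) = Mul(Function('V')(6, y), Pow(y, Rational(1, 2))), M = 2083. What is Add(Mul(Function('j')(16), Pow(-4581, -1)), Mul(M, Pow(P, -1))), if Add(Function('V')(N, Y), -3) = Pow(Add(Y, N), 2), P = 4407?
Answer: Rational(105397, 2243163) ≈ 0.046986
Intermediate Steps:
Function('V')(N, Y) = Add(3, Pow(Add(N, Y), 2)) (Function('V')(N, Y) = Add(3, Pow(Add(Y, N), 2)) = Add(3, Pow(Add(N, Y), 2)))
Function('j')(y) = Add(2, Mul(Pow(y, Rational(1, 2)), Add(3, Pow(Add(6, y), 2)))) (Function('j')(y) = Add(2, Mul(Add(3, Pow(Add(6, y), 2)), Pow(y, Rational(1, 2)))) = Add(2, Mul(Pow(y, Rational(1, 2)), Add(3, Pow(Add(6, y), 2)))))
Add(Mul(Function('j')(16), Pow(-4581, -1)), Mul(M, Pow(P, -1))) = Add(Mul(Add(2, Mul(Pow(16, Rational(1, 2)), Add(3, Pow(Add(6, 16), 2)))), Pow(-4581, -1)), Mul(2083, Pow(4407, -1))) = Add(Mul(Add(2, Mul(4, Add(3, Pow(22, 2)))), Rational(-1, 4581)), Mul(2083, Rational(1, 4407))) = Add(Mul(Add(2, Mul(4, Add(3, 484))), Rational(-1, 4581)), Rational(2083, 4407)) = Add(Mul(Add(2, Mul(4, 487)), Rational(-1, 4581)), Rational(2083, 4407)) = Add(Mul(Add(2, 1948), Rational(-1, 4581)), Rational(2083, 4407)) = Add(Mul(1950, Rational(-1, 4581)), Rational(2083, 4407)) = Add(Rational(-650, 1527), Rational(2083, 4407)) = Rational(105397, 2243163)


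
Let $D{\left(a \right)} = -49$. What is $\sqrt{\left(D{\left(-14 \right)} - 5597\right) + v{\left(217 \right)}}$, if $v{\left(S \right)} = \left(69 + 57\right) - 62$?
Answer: $i \sqrt{5582} \approx 74.713 i$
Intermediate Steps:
$v{\left(S \right)} = 64$ ($v{\left(S \right)} = 126 - 62 = 64$)
$\sqrt{\left(D{\left(-14 \right)} - 5597\right) + v{\left(217 \right)}} = \sqrt{\left(-49 - 5597\right) + 64} = \sqrt{-5646 + 64} = \sqrt{-5582} = i \sqrt{5582}$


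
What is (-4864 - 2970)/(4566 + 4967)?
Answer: -7834/9533 ≈ -0.82178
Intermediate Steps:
(-4864 - 2970)/(4566 + 4967) = -7834/9533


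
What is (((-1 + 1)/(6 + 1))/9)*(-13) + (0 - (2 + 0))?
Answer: -2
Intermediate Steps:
(((-1 + 1)/(6 + 1))/9)*(-13) + (0 - (2 + 0)) = ((0/7)*(1/9))*(-13) + (0 - 1*2) = ((0*(1/7))*(1/9))*(-13) + (0 - 2) = (0*(1/9))*(-13) - 2 = 0*(-13) - 2 = 0 - 2 = -2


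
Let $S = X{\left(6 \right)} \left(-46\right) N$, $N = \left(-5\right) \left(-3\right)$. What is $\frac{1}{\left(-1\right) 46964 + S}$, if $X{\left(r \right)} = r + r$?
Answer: $- \frac{1}{55244} \approx -1.8102 \cdot 10^{-5}$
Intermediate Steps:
$X{\left(r \right)} = 2 r$
$N = 15$
$S = -8280$ ($S = 2 \cdot 6 \left(-46\right) 15 = 12 \left(-46\right) 15 = \left(-552\right) 15 = -8280$)
$\frac{1}{\left(-1\right) 46964 + S} = \frac{1}{\left(-1\right) 46964 - 8280} = \frac{1}{-46964 - 8280} = \frac{1}{-55244} = - \frac{1}{55244}$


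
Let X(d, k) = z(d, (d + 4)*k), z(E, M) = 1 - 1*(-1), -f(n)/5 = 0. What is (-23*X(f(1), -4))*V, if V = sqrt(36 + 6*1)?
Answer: -46*sqrt(42) ≈ -298.11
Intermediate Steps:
f(n) = 0 (f(n) = -5*0 = 0)
z(E, M) = 2 (z(E, M) = 1 + 1 = 2)
X(d, k) = 2
V = sqrt(42) (V = sqrt(36 + 6) = sqrt(42) ≈ 6.4807)
(-23*X(f(1), -4))*V = (-23*2)*sqrt(42) = -46*sqrt(42)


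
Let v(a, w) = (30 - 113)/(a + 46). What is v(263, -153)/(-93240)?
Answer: 83/28811160 ≈ 2.8808e-6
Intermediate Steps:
v(a, w) = -83/(46 + a)
v(263, -153)/(-93240) = -83/(46 + 263)/(-93240) = -83/309*(-1/93240) = 83/28811160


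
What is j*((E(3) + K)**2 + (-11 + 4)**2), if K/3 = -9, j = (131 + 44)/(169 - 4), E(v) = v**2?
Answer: 13055/33 ≈ 395.61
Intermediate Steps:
j = 35/33 (j = 175/165 = 175*(1/165) = 35/33 ≈ 1.0606)
K = -27 (K = 3*(-9) = -27)
j*((E(3) + K)**2 + (-11 + 4)**2) = 35*((3**2 - 27)**2 + (-11 + 4)**2)/33 = 35*((9 - 27)**2 + (-7)**2)/33 = 35*((-18)**2 + 49)/33 = 35*(324 + 49)/33 = (35/33)*373 = 13055/33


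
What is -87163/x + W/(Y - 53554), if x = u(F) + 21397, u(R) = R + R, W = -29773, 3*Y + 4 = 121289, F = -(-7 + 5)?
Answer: -1520701532/842707177 ≈ -1.8045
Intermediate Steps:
F = 2 (F = -1*(-2) = 2)
Y = 121285/3 (Y = -4/3 + (⅓)*121289 = -4/3 + 121289/3 = 121285/3 ≈ 40428.)
u(R) = 2*R
x = 21401 (x = 2*2 + 21397 = 4 + 21397 = 21401)
-87163/x + W/(Y - 53554) = -87163/21401 - 29773/(121285/3 - 53554) = -87163*1/21401 - 29773/(-39377/3) = -87163/21401 - 29773*(-3/39377) = -87163/21401 + 89319/39377 = -1520701532/842707177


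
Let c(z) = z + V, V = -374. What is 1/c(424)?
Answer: 1/50 ≈ 0.020000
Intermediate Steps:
c(z) = -374 + z (c(z) = z - 374 = -374 + z)
1/c(424) = 1/(-374 + 424) = 1/50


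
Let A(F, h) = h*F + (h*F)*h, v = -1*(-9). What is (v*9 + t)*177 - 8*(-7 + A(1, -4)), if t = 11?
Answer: 16244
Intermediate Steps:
v = 9
A(F, h) = F*h + F*h² (A(F, h) = F*h + (F*h)*h = F*h + F*h²)
(v*9 + t)*177 - 8*(-7 + A(1, -4)) = (9*9 + 11)*177 - 8*(-7 + 1*(-4)*(1 - 4)) = (81 + 11)*177 - 8*(-7 + 1*(-4)*(-3)) = 92*177 - 8*(-7 + 12) = 16284 - 8*5 = 16284 - 40 = 16244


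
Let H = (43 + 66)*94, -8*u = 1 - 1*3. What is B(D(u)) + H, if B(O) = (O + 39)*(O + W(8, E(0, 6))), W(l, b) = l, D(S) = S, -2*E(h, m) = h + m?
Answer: 169117/16 ≈ 10570.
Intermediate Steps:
u = ¼ (u = -(1 - 1*3)/8 = -(1 - 3)/8 = -⅛*(-2) = ¼ ≈ 0.25000)
E(h, m) = -h/2 - m/2 (E(h, m) = -(h + m)/2 = -h/2 - m/2)
H = 10246 (H = 109*94 = 10246)
B(O) = (8 + O)*(39 + O) (B(O) = (O + 39)*(O + 8) = (39 + O)*(8 + O) = (8 + O)*(39 + O))
B(D(u)) + H = (312 + (¼)² + 47*(¼)) + 10246 = (312 + 1/16 + 47/4) + 10246 = 5181/16 + 10246 = 169117/16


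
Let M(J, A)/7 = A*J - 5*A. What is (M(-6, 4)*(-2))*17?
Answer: 10472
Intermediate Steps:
M(J, A) = -35*A + 7*A*J (M(J, A) = 7*(A*J - 5*A) = 7*(-5*A + A*J) = -35*A + 7*A*J)
(M(-6, 4)*(-2))*17 = ((7*4*(-5 - 6))*(-2))*17 = ((7*4*(-11))*(-2))*17 = -308*(-2)*17 = 616*17 = 10472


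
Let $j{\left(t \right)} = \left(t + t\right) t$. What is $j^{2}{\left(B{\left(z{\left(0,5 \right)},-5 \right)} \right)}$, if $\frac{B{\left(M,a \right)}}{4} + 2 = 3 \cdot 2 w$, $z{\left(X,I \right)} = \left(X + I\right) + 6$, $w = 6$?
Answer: $1368408064$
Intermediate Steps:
$z{\left(X,I \right)} = 6 + I + X$ ($z{\left(X,I \right)} = \left(I + X\right) + 6 = 6 + I + X$)
$B{\left(M,a \right)} = 136$ ($B{\left(M,a \right)} = -8 + 4 \cdot 3 \cdot 2 \cdot 6 = -8 + 4 \cdot 6 \cdot 6 = -8 + 4 \cdot 36 = -8 + 144 = 136$)
$j{\left(t \right)} = 2 t^{2}$ ($j{\left(t \right)} = 2 t t = 2 t^{2}$)
$j^{2}{\left(B{\left(z{\left(0,5 \right)},-5 \right)} \right)} = \left(2 \cdot 136^{2}\right)^{2} = \left(2 \cdot 18496\right)^{2} = 36992^{2} = 1368408064$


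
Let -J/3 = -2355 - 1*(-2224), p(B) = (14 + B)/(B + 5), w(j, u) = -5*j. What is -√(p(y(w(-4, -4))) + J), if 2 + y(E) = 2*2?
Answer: -√19369/7 ≈ -19.882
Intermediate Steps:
y(E) = 2 (y(E) = -2 + 2*2 = -2 + 4 = 2)
p(B) = (14 + B)/(5 + B)
J = 393 (J = -3*(-2355 - 1*(-2224)) = -3*(-2355 + 2224) = -3*(-131) = 393)
-√(p(y(w(-4, -4))) + J) = -√((14 + 2)/(5 + 2) + 393) = -√(16/7 + 393) = -√(2767/7) = -√19369/7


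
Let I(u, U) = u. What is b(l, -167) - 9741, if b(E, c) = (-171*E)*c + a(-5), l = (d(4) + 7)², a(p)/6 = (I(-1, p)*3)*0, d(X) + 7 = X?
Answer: 447171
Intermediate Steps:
d(X) = -7 + X
a(p) = 0 (a(p) = 6*(-1*3*0) = 6*(-3*0) = 6*0 = 0)
l = 16 (l = ((-7 + 4) + 7)² = (-3 + 7)² = 4² = 16)
b(E, c) = -171*E*c (b(E, c) = (-171*E)*c + 0 = -171*E*c + 0 = -171*E*c)
b(l, -167) - 9741 = -171*16*(-167) - 9741 = 456912 - 9741 = 447171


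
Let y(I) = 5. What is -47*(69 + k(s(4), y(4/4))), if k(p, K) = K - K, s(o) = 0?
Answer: -3243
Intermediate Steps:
k(p, K) = 0
-47*(69 + k(s(4), y(4/4))) = -47*(69 + 0) = -47*69 = -3243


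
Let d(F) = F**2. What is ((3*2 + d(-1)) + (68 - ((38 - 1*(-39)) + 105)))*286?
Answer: -30602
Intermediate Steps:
((3*2 + d(-1)) + (68 - ((38 - 1*(-39)) + 105)))*286 = ((3*2 + (-1)**2) + (68 - ((38 - 1*(-39)) + 105)))*286 = ((6 + 1) + (68 - ((38 + 39) + 105)))*286 = (7 + (68 - (77 + 105)))*286 = (7 + (68 - 1*182))*286 = (7 + (68 - 182))*286 = (7 - 114)*286 = -107*286 = -30602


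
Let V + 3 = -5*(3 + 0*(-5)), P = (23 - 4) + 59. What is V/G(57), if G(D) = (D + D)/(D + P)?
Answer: -405/19 ≈ -21.316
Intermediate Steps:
P = 78 (P = 19 + 59 = 78)
G(D) = 2*D/(78 + D) (G(D) = (D + D)/(D + 78) = (2*D)/(78 + D) = 2*D/(78 + D))
V = -18 (V = -3 - 5*(3 + 0*(-5)) = -3 - 5*(3 + 0) = -3 - 5*3 = -3 - 15 = -18)
V/G(57) = -18/(2*57/(78 + 57)) = -18/(2*57/135) = -18/(2*57*(1/135)) = -18/38/45 = -18*45/38 = -405/19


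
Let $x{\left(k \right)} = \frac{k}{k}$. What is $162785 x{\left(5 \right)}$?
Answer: $162785$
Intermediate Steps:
$x{\left(k \right)} = 1$
$162785 x{\left(5 \right)} = 162785 \cdot 1 = 162785$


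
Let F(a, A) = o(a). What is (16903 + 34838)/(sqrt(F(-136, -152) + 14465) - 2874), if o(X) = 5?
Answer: -74351817/4122703 - 51741*sqrt(14470)/8245406 ≈ -18.790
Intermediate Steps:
F(a, A) = 5
(16903 + 34838)/(sqrt(F(-136, -152) + 14465) - 2874) = (16903 + 34838)/(sqrt(5 + 14465) - 2874) = 51741/(sqrt(14470) - 2874) = 51741/(-2874 + sqrt(14470))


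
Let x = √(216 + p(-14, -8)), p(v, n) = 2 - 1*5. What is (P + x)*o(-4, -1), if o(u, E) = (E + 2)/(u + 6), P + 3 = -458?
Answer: -461/2 + √213/2 ≈ -223.20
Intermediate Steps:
P = -461 (P = -3 - 458 = -461)
p(v, n) = -3 (p(v, n) = 2 - 5 = -3)
o(u, E) = (2 + E)/(6 + u)
x = √213 (x = √(216 - 3) = √213 ≈ 14.595)
(P + x)*o(-4, -1) = (-461 + √213)*((2 - 1)/(6 - 4)) = (-461 + √213)*(1/2) = (-461 + √213)*((½)*1) = (-461 + √213)*(½) = -461/2 + √213/2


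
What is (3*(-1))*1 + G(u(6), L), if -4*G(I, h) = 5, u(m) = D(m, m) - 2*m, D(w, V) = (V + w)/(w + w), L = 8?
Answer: -17/4 ≈ -4.2500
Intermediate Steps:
D(w, V) = (V + w)/(2*w) (D(w, V) = (V + w)/((2*w)) = (V + w)*(1/(2*w)) = (V + w)/(2*w))
u(m) = 1 - 2*m (u(m) = (m + m)/(2*m) - 2*m = (2*m)/(2*m) - 2*m = 1 - 2*m)
G(I, h) = -5/4 (G(I, h) = -1/4*5 = -5/4)
(3*(-1))*1 + G(u(6), L) = (3*(-1))*1 - 5/4 = -3*1 - 5/4 = -3 - 5/4 = -17/4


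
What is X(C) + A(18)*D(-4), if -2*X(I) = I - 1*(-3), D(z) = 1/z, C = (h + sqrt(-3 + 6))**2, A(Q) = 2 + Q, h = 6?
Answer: -26 - 6*sqrt(3) ≈ -36.392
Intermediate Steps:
C = (6 + sqrt(3))**2 (C = (6 + sqrt(-3 + 6))**2 = (6 + sqrt(3))**2 ≈ 59.785)
X(I) = -3/2 - I/2 (X(I) = -(I - 1*(-3))/2 = -(I + 3)/2 = -(3 + I)/2 = -3/2 - I/2)
X(C) + A(18)*D(-4) = (-3/2 - (6 + sqrt(3))**2/2) + (2 + 18)/(-4) = (-3/2 - (6 + sqrt(3))**2/2) + 20*(-1/4) = (-3/2 - (6 + sqrt(3))**2/2) - 5 = -13/2 - (6 + sqrt(3))**2/2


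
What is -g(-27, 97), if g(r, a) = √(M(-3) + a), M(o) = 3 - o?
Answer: -√103 ≈ -10.149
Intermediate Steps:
g(r, a) = √(6 + a) (g(r, a) = √((3 - 1*(-3)) + a) = √((3 + 3) + a) = √(6 + a))
-g(-27, 97) = -√(6 + 97) = -√103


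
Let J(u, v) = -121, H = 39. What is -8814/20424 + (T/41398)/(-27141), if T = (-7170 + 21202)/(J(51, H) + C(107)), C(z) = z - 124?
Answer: -2475814881329/5737015400508 ≈ -0.43155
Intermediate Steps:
C(z) = -124 + z
T = -7016/69 (T = (-7170 + 21202)/(-121 + (-124 + 107)) = 14032/(-121 - 17) = 14032/(-138) = 14032*(-1/138) = -7016/69 ≈ -101.68)
-8814/20424 + (T/41398)/(-27141) = -8814/20424 - 7016/69/41398/(-27141) = -8814*1/20424 - 7016/69*1/41398*(-1/27141) = -1469/3404 - 3508/1428231*(-1/27141) = -1469/3404 + 3508/38763617571 = -2475814881329/5737015400508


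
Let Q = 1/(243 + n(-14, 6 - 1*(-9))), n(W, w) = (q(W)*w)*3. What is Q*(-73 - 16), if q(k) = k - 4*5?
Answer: 89/1287 ≈ 0.069153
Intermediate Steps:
q(k) = -20 + k (q(k) = k - 20 = -20 + k)
n(W, w) = 3*w*(-20 + W) (n(W, w) = ((-20 + W)*w)*3 = (w*(-20 + W))*3 = 3*w*(-20 + W))
Q = -1/1287 (Q = 1/(243 + 3*(6 - 1*(-9))*(-20 - 14)) = 1/(243 + 3*(6 + 9)*(-34)) = 1/(243 + 3*15*(-34)) = 1/(243 - 1530) = 1/(-1287) = -1/1287 ≈ -0.00077700)
Q*(-73 - 16) = -(-73 - 16)/1287 = -1/1287*(-89) = 89/1287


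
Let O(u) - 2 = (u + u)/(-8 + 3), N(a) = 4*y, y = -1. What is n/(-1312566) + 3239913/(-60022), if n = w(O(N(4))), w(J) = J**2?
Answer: -17719168436013/328261818550 ≈ -53.979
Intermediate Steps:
N(a) = -4 (N(a) = 4*(-1) = -4)
O(u) = 2 - 2*u/5 (O(u) = 2 + (u + u)/(-8 + 3) = 2 + (2*u)/(-5) = 2 + (2*u)*(-1/5) = 2 - 2*u/5)
n = 324/25 (n = (2 - 2/5*(-4))**2 = (2 + 8/5)**2 = (18/5)**2 = 324/25 ≈ 12.960)
n/(-1312566) + 3239913/(-60022) = (324/25)/(-1312566) + 3239913/(-60022) = (324/25)*(-1/1312566) + 3239913*(-1/60022) = -54/5469025 - 3239913/60022 = -17719168436013/328261818550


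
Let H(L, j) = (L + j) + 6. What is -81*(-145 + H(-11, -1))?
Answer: 12231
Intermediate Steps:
H(L, j) = 6 + L + j
-81*(-145 + H(-11, -1)) = -81*(-145 + (6 - 11 - 1)) = -81*(-145 - 6) = -81*(-151) = 12231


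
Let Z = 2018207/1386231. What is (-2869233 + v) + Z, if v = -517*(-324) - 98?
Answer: -3745348780906/1386231 ≈ -2.7018e+6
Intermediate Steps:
Z = 2018207/1386231 (Z = 2018207*(1/1386231) = 2018207/1386231 ≈ 1.4559)
v = 167410 (v = 167508 - 98 = 167410)
(-2869233 + v) + Z = (-2869233 + 167410) + 2018207/1386231 = -2701823 + 2018207/1386231 = -3745348780906/1386231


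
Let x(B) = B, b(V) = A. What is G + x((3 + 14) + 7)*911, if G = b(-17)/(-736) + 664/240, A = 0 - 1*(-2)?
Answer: 120704537/5520 ≈ 21867.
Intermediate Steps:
A = 2 (A = 0 + 2 = 2)
b(V) = 2
G = 15257/5520 (G = 2/(-736) + 664/240 = 2*(-1/736) + 664*(1/240) = -1/368 + 83/30 = 15257/5520 ≈ 2.7640)
G + x((3 + 14) + 7)*911 = 15257/5520 + ((3 + 14) + 7)*911 = 15257/5520 + (17 + 7)*911 = 15257/5520 + 24*911 = 15257/5520 + 21864 = 120704537/5520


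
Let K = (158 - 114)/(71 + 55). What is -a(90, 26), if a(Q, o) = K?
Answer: -22/63 ≈ -0.34921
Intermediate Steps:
K = 22/63 (K = 44/126 = 44*(1/126) = 22/63 ≈ 0.34921)
a(Q, o) = 22/63
-a(90, 26) = -1*22/63 = -22/63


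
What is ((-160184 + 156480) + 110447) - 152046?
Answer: -45303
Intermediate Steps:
((-160184 + 156480) + 110447) - 152046 = (-3704 + 110447) - 152046 = 106743 - 152046 = -45303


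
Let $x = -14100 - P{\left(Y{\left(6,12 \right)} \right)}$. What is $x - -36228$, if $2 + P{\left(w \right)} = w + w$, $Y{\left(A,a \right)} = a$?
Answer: $22106$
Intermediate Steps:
$P{\left(w \right)} = -2 + 2 w$ ($P{\left(w \right)} = -2 + \left(w + w\right) = -2 + 2 w$)
$x = -14122$ ($x = -14100 - \left(-2 + 2 \cdot 12\right) = -14100 - \left(-2 + 24\right) = -14100 - 22 = -14122$)
$x - -36228 = -14122 - -36228 = -14122 + 36228 = 22106$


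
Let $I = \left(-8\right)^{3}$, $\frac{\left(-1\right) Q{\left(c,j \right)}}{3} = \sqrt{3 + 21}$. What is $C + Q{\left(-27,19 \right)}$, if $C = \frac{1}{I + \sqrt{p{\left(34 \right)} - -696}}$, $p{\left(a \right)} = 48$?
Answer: $- \frac{64}{32675} - 6 \sqrt{6} - \frac{\sqrt{186}}{130700} \approx -14.699$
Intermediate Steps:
$Q{\left(c,j \right)} = - 6 \sqrt{6}$ ($Q{\left(c,j \right)} = - 3 \sqrt{3 + 21} = - 3 \sqrt{24} = - 3 \cdot 2 \sqrt{6} = - 6 \sqrt{6}$)
$I = -512$
$C = \frac{1}{-512 + 2 \sqrt{186}}$ ($C = \frac{1}{-512 + \sqrt{48 - -696}} = \frac{1}{-512 + \sqrt{48 + 696}} = \frac{1}{-512 + \sqrt{744}} = \frac{1}{-512 + 2 \sqrt{186}} \approx -0.002063$)
$C + Q{\left(-27,19 \right)} = \left(- \frac{64}{32675} - \frac{\sqrt{186}}{130700}\right) - 6 \sqrt{6} = - \frac{64}{32675} - 6 \sqrt{6} - \frac{\sqrt{186}}{130700}$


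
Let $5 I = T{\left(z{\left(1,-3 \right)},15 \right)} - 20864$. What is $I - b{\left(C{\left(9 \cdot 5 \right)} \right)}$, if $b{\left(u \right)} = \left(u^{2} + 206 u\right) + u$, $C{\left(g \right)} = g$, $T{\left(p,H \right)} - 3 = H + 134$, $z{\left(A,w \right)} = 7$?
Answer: $- \frac{77412}{5} \approx -15482.0$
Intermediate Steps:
$T{\left(p,H \right)} = 137 + H$ ($T{\left(p,H \right)} = 3 + \left(H + 134\right) = 3 + \left(134 + H\right) = 137 + H$)
$b{\left(u \right)} = u^{2} + 207 u$
$I = - \frac{20712}{5}$ ($I = \frac{\left(137 + 15\right) - 20864}{5} = \frac{152 - 20864}{5} = \frac{1}{5} \left(-20712\right) = - \frac{20712}{5} \approx -4142.4$)
$I - b{\left(C{\left(9 \cdot 5 \right)} \right)} = - \frac{20712}{5} - 9 \cdot 5 \left(207 + 9 \cdot 5\right) = - \frac{20712}{5} - 45 \left(207 + 45\right) = - \frac{20712}{5} - 45 \cdot 252 = - \frac{20712}{5} - 11340 = - \frac{77412}{5}$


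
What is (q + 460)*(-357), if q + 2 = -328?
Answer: -46410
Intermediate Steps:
q = -330 (q = -2 - 328 = -330)
(q + 460)*(-357) = (-330 + 460)*(-357) = 130*(-357) = -46410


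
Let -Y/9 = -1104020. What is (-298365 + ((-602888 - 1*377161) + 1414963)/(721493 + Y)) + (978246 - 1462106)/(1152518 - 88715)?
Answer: -260212843523846521/872128039263 ≈ -2.9837e+5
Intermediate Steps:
Y = 9936180 (Y = -9*(-1104020) = 9936180)
(-298365 + ((-602888 - 1*377161) + 1414963)/(721493 + Y)) + (978246 - 1462106)/(1152518 - 88715) = (-298365 + ((-602888 - 1*377161) + 1414963)/(721493 + 9936180)) + (978246 - 1462106)/(1152518 - 88715) = (-298365 + ((-602888 - 377161) + 1414963)/10657673) - 483860/1063803 = (-298365 + (-980049 + 1414963)*(1/10657673)) - 483860*1/1063803 = (-298365 + 434914*(1/10657673)) - 37220/81831 = (-298365 + 434914/10657673) - 37220/81831 = -3179876169731/10657673 - 37220/81831 = -260212843523846521/872128039263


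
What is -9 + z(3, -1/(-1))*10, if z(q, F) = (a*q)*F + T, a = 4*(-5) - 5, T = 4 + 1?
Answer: -709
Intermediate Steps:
T = 5
a = -25 (a = -20 - 5 = -25)
z(q, F) = 5 - 25*F*q (z(q, F) = (-25*q)*F + 5 = -25*F*q + 5 = 5 - 25*F*q)
-9 + z(3, -1/(-1))*10 = -9 + (5 - 25*(-1/(-1))*3)*10 = -9 + (5 - 25*(-1*(-1))*3)*10 = -9 + (5 - 25*1*3)*10 = -9 + (5 - 75)*10 = -9 - 70*10 = -9 - 700 = -709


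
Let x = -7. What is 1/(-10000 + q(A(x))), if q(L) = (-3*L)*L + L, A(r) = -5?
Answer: -1/10080 ≈ -9.9206e-5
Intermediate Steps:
q(L) = L - 3*L² (q(L) = -3*L² + L = L - 3*L²)
1/(-10000 + q(A(x))) = 1/(-10000 - 5*(1 - 3*(-5))) = 1/(-10000 - 5*(1 + 15)) = 1/(-10000 - 5*16) = 1/(-10000 - 80) = 1/(-10080) = -1/10080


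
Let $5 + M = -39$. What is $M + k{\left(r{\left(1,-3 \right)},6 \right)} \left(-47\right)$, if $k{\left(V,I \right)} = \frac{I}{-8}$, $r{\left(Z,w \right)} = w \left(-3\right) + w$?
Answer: $- \frac{35}{4} \approx -8.75$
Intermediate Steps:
$M = -44$ ($M = -5 - 39 = -44$)
$r{\left(Z,w \right)} = - 2 w$ ($r{\left(Z,w \right)} = - 3 w + w = - 2 w$)
$k{\left(V,I \right)} = - \frac{I}{8}$ ($k{\left(V,I \right)} = I \left(- \frac{1}{8}\right) = - \frac{I}{8}$)
$M + k{\left(r{\left(1,-3 \right)},6 \right)} \left(-47\right) = -44 + \left(- \frac{1}{8}\right) 6 \left(-47\right) = -44 - - \frac{141}{4} = -44 + \frac{141}{4} = - \frac{35}{4}$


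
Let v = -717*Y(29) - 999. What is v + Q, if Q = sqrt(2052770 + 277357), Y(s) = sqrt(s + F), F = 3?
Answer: -999 - 2868*sqrt(2) + 9*sqrt(28767) ≈ -3528.5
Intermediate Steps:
Y(s) = sqrt(3 + s) (Y(s) = sqrt(s + 3) = sqrt(3 + s))
Q = 9*sqrt(28767) (Q = sqrt(2330127) = 9*sqrt(28767) ≈ 1526.5)
v = -999 - 2868*sqrt(2) (v = -717*sqrt(3 + 29) - 999 = -2868*sqrt(2) - 999 = -999 - 2868*sqrt(2) ≈ -5055.0)
v + Q = (-999 - 2868*sqrt(2)) + 9*sqrt(28767) = -999 - 2868*sqrt(2) + 9*sqrt(28767)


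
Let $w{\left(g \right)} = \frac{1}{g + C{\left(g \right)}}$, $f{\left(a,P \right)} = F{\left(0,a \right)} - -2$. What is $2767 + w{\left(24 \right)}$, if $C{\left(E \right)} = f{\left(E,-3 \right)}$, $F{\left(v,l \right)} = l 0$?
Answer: $\frac{71943}{26} \approx 2767.0$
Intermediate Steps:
$F{\left(v,l \right)} = 0$
$f{\left(a,P \right)} = 2$ ($f{\left(a,P \right)} = 0 - -2 = 0 + 2 = 2$)
$C{\left(E \right)} = 2$
$w{\left(g \right)} = \frac{1}{2 + g}$ ($w{\left(g \right)} = \frac{1}{g + 2} = \frac{1}{2 + g}$)
$2767 + w{\left(24 \right)} = 2767 + \frac{1}{2 + 24} = 2767 + \frac{1}{26} = \frac{71943}{26}$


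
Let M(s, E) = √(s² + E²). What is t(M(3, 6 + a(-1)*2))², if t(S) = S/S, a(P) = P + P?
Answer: 1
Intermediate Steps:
a(P) = 2*P
M(s, E) = √(E² + s²)
t(S) = 1
t(M(3, 6 + a(-1)*2))² = 1² = 1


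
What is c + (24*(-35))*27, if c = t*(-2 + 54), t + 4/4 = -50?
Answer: -25332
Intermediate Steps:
t = -51 (t = -1 - 50 = -51)
c = -2652 (c = -51*(-2 + 54) = -51*52 = -2652)
c + (24*(-35))*27 = -2652 + (24*(-35))*27 = -2652 - 840*27 = -2652 - 22680 = -25332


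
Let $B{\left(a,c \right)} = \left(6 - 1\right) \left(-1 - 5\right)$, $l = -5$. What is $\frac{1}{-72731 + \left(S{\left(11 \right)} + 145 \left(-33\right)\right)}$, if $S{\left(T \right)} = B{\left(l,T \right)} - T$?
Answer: $- \frac{1}{77557} \approx -1.2894 \cdot 10^{-5}$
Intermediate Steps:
$B{\left(a,c \right)} = -30$ ($B{\left(a,c \right)} = 5 \left(-6\right) = -30$)
$S{\left(T \right)} = -30 - T$
$\frac{1}{-72731 + \left(S{\left(11 \right)} + 145 \left(-33\right)\right)} = \frac{1}{-72731 + \left(\left(-30 - 11\right) + 145 \left(-33\right)\right)} = \frac{1}{-72731 - 4826} = \frac{1}{-77557} = - \frac{1}{77557}$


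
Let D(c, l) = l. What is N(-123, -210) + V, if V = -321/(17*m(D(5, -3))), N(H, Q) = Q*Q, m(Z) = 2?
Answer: 1499079/34 ≈ 44091.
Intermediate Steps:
N(H, Q) = Q**2
V = -321/34 (V = -321/(17*2) = -321/34 ≈ -9.4412)
N(-123, -210) + V = (-210)**2 - 321/34 = 44100 - 321/34 = 1499079/34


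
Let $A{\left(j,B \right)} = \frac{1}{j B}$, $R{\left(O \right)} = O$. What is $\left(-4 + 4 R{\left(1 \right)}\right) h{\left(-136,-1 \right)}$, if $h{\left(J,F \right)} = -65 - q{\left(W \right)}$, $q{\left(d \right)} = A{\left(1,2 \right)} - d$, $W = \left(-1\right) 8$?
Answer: $0$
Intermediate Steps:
$W = -8$
$A{\left(j,B \right)} = \frac{1}{B j}$
$q{\left(d \right)} = \frac{1}{2} - d$ ($q{\left(d \right)} = \frac{1}{2 \cdot 1} - d = \frac{1}{2} \cdot 1 - d = \frac{1}{2} - d$)
$h{\left(J,F \right)} = - \frac{147}{2}$ ($h{\left(J,F \right)} = -65 - \left(\frac{1}{2} - -8\right) = -65 - \left(\frac{1}{2} + 8\right) = -65 - \frac{17}{2} = - \frac{147}{2}$)
$\left(-4 + 4 R{\left(1 \right)}\right) h{\left(-136,-1 \right)} = \left(-4 + 4 \cdot 1\right) \left(- \frac{147}{2}\right) = \left(-4 + 4\right) \left(- \frac{147}{2}\right) = 0 \left(- \frac{147}{2}\right) = 0$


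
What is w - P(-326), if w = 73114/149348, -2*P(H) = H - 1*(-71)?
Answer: -4742189/37337 ≈ -127.01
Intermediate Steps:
P(H) = -71/2 - H/2 (P(H) = -(H - 1*(-71))/2 = -(H + 71)/2 = -(71 + H)/2 = -71/2 - H/2)
w = 36557/74674 (w = 73114*(1/149348) = 36557/74674 ≈ 0.48955)
w - P(-326) = 36557/74674 - (-71/2 - ½*(-326)) = 36557/74674 - (-71/2 + 163) = 36557/74674 - 1*255/2 = 36557/74674 - 255/2 = -4742189/37337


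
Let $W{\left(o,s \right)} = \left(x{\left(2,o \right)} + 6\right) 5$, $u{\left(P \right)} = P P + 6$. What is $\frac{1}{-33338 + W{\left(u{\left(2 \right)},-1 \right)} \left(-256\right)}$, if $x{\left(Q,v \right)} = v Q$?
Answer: $- \frac{1}{66618} \approx -1.5011 \cdot 10^{-5}$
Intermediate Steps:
$x{\left(Q,v \right)} = Q v$
$u{\left(P \right)} = 6 + P^{2}$ ($u{\left(P \right)} = P^{2} + 6 = 6 + P^{2}$)
$W{\left(o,s \right)} = 30 + 10 o$ ($W{\left(o,s \right)} = \left(2 o + 6\right) 5 = \left(6 + 2 o\right) 5 = 30 + 10 o$)
$\frac{1}{-33338 + W{\left(u{\left(2 \right)},-1 \right)} \left(-256\right)} = \frac{1}{-33338 + \left(30 + 10 \left(6 + 2^{2}\right)\right) \left(-256\right)} = \frac{1}{-33338 + \left(30 + 10 \left(6 + 4\right)\right) \left(-256\right)} = \frac{1}{-33338 + \left(30 + 10 \cdot 10\right) \left(-256\right)} = \frac{1}{-33338 + \left(30 + 100\right) \left(-256\right)} = \frac{1}{-33338 + 130 \left(-256\right)} = \frac{1}{-33338 - 33280} = \frac{1}{-66618} = - \frac{1}{66618}$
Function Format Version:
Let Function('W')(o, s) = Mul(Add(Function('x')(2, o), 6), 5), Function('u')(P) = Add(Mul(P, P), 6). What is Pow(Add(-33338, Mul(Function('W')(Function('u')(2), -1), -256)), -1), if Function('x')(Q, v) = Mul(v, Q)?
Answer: Rational(-1, 66618) ≈ -1.5011e-5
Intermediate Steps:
Function('x')(Q, v) = Mul(Q, v)
Function('u')(P) = Add(6, Pow(P, 2)) (Function('u')(P) = Add(Pow(P, 2), 6) = Add(6, Pow(P, 2)))
Function('W')(o, s) = Add(30, Mul(10, o)) (Function('W')(o, s) = Mul(Add(Mul(2, o), 6), 5) = Mul(Add(6, Mul(2, o)), 5) = Add(30, Mul(10, o)))
Pow(Add(-33338, Mul(Function('W')(Function('u')(2), -1), -256)), -1) = Pow(Add(-33338, Mul(Add(30, Mul(10, Add(6, Pow(2, 2)))), -256)), -1) = Pow(Add(-33338, Mul(Add(30, Mul(10, Add(6, 4))), -256)), -1) = Pow(Add(-33338, Mul(Add(30, Mul(10, 10)), -256)), -1) = Pow(Add(-33338, Mul(Add(30, 100), -256)), -1) = Pow(Add(-33338, Mul(130, -256)), -1) = Pow(Add(-33338, -33280), -1) = Pow(-66618, -1) = Rational(-1, 66618)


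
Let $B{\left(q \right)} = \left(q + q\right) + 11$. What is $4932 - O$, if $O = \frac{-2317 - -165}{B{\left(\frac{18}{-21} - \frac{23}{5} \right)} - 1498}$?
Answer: $\frac{258494644}{52427} \approx 4930.6$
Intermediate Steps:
$B{\left(q \right)} = 11 + 2 q$ ($B{\left(q \right)} = 2 q + 11 = 11 + 2 q$)
$O = \frac{75320}{52427}$ ($O = \frac{-2317 - -165}{\left(11 + 2 \left(\frac{18}{-21} - \frac{23}{5}\right)\right) - 1498} = \frac{-2317 + \left(-451 + 616\right)}{\left(11 + 2 \left(18 \left(- \frac{1}{21}\right) - \frac{23}{5}\right)\right) - 1498} = \frac{-2317 + 165}{\left(11 + 2 \left(- \frac{6}{7} - \frac{23}{5}\right)\right) - 1498} = - \frac{2152}{\left(11 + 2 \left(- \frac{191}{35}\right)\right) - 1498} = - \frac{2152}{\left(11 - \frac{382}{35}\right) - 1498} = - \frac{2152}{\frac{3}{35} - 1498} = - \frac{2152}{- \frac{52427}{35}} = \left(-2152\right) \left(- \frac{35}{52427}\right) = \frac{75320}{52427} \approx 1.4367$)
$4932 - O = 4932 - \frac{75320}{52427} = \frac{258494644}{52427}$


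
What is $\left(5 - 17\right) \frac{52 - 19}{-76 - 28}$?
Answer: $\frac{99}{26} \approx 3.8077$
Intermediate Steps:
$\left(5 - 17\right) \frac{52 - 19}{-76 - 28} = - 12 \frac{33}{-104} = - 12 \cdot 33 \left(- \frac{1}{104}\right) = \left(-12\right) \left(- \frac{33}{104}\right) = \frac{99}{26}$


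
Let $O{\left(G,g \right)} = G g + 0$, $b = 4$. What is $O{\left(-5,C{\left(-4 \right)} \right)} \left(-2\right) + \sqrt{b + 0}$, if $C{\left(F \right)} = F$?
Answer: $-38$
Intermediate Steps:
$O{\left(G,g \right)} = G g$
$O{\left(-5,C{\left(-4 \right)} \right)} \left(-2\right) + \sqrt{b + 0} = \left(-5\right) \left(-4\right) \left(-2\right) + \sqrt{4 + 0} = 20 \left(-2\right) + \sqrt{4} = -40 + 2 = -38$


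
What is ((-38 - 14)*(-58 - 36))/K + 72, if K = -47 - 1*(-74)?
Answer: 6832/27 ≈ 253.04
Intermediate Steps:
K = 27 (K = -47 + 74 = 27)
((-38 - 14)*(-58 - 36))/K + 72 = ((-38 - 14)*(-58 - 36))/27 + 72 = -52*(-94)*(1/27) + 72 = 4888*(1/27) + 72 = 4888/27 + 72 = 6832/27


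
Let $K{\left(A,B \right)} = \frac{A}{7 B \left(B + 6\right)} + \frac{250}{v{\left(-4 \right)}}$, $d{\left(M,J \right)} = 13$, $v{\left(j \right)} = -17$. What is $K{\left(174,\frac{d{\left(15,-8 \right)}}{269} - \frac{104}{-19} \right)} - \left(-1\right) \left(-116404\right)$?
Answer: $- \frac{23025317455893504}{197780885393} \approx -1.1642 \cdot 10^{5}$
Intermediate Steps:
$K{\left(A,B \right)} = - \frac{250}{17} + \frac{A}{7 B \left(6 + B\right)}$ ($K{\left(A,B \right)} = \frac{A}{7 B \left(B + 6\right)} + \frac{250}{-17} = \frac{A}{7 B \left(6 + B\right)} + 250 \left(- \frac{1}{17}\right) = \frac{A}{7 B \left(6 + B\right)} - \frac{250}{17} = - \frac{250}{17} + \frac{A}{7 B \left(6 + B\right)}$)
$K{\left(174,\frac{d{\left(15,-8 \right)}}{269} - \frac{104}{-19} \right)} - \left(-1\right) \left(-116404\right) = \frac{- 10500 \left(\frac{13}{269} - \frac{104}{-19}\right) - 1750 \left(\frac{13}{269} - \frac{104}{-19}\right)^{2} + 17 \cdot 174}{119 \left(\frac{13}{269} - \frac{104}{-19}\right) \left(6 + \left(\frac{13}{269} - \frac{104}{-19}\right)\right)} - \left(-1\right) \left(-116404\right) = \frac{- 10500 \left(13 \cdot \frac{1}{269} - - \frac{104}{19}\right) - 1750 \left(13 \cdot \frac{1}{269} - - \frac{104}{19}\right)^{2} + 2958}{119 \left(13 \cdot \frac{1}{269} - - \frac{104}{19}\right) \left(6 + \left(13 \cdot \frac{1}{269} - - \frac{104}{19}\right)\right)} - 116404 = \frac{- 10500 \left(\frac{13}{269} + \frac{104}{19}\right) - 1750 \left(\frac{13}{269} + \frac{104}{19}\right)^{2} + 2958}{119 \left(\frac{13}{269} + \frac{104}{19}\right) \left(6 + \left(\frac{13}{269} + \frac{104}{19}\right)\right)} - 116404 = \frac{\left(-10500\right) \frac{28223}{5111} - 1750 \left(\frac{28223}{5111}\right)^{2} + 2958}{119 \cdot \frac{28223}{5111} \left(6 + \frac{28223}{5111}\right)} - 116404 = \frac{1}{119} \cdot \frac{5111}{28223} \frac{1}{\frac{58889}{5111}} \left(- \frac{296341500}{5111} - \frac{1393941025750}{26122321} + 2958\right) - 116404 = \frac{1}{119} \cdot \frac{5111}{28223} \cdot \frac{5111}{58889} \left(- \frac{296341500}{5111} - \frac{1393941025750}{26122321} + 2958\right) - 116404 = \frac{1}{119} \cdot \frac{5111}{28223} \cdot \frac{5111}{58889} \left(- \frac{2831272606732}{26122321}\right) - 116404 = - \frac{2831272606732}{197780885393} - 116404 = - \frac{23025317455893504}{197780885393}$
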